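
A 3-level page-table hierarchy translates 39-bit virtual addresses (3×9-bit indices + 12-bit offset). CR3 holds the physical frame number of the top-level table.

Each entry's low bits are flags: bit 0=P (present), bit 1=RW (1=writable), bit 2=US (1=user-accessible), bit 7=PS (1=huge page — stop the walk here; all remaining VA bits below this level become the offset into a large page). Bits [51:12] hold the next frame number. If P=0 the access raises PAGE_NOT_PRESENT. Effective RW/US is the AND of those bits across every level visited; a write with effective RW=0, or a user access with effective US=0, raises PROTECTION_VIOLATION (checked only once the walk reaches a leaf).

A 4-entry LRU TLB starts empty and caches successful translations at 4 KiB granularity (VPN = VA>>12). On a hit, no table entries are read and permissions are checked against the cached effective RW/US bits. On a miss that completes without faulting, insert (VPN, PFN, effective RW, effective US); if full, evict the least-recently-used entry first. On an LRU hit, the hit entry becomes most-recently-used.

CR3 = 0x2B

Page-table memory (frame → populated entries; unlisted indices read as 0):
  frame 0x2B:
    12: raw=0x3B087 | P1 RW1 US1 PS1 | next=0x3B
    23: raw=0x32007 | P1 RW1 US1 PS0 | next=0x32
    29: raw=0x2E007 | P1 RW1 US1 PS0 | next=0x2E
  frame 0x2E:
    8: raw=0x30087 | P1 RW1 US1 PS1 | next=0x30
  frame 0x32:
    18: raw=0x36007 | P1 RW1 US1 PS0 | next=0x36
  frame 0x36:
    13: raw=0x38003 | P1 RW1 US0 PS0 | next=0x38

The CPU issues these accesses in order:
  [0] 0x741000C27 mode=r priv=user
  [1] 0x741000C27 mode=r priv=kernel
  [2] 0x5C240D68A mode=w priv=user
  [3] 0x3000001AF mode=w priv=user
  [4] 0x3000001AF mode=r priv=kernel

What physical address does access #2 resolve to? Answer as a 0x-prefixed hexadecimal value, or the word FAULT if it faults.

Walk each access:
#0 VA=0x741000C27 (r,user):
  L0: frame=0x2B idx=29 entry=0x2E007 [P=1 RW=1 US=1 PS=0]
  L1: frame=0x2E idx=8 entry=0x30087 [P=1 RW=1 US=1 PS=1]
  ✓ 0x30C27 (huge @L1)  — 2 lookups
#1 VA=0x741000C27 (r,kernel):
  TLB hit vpn=0x741000 → PA=0x30C27
#2 VA=0x5C240D68A (w,user):
  L0: frame=0x2B idx=23 entry=0x32007 [P=1 RW=1 US=1 PS=0]
  L1: frame=0x32 idx=18 entry=0x36007 [P=1 RW=1 US=1 PS=0]
  L2: frame=0x36 idx=13 entry=0x38003 [P=1 RW=1 US=0 PS=0]
  → PROTECTION_VIOLATION  (3 entries read)
#3 VA=0x3000001AF (w,user):
  L0: frame=0x2B idx=12 entry=0x3B087 [P=1 RW=1 US=1 PS=1]
  ✓ 0x3B1AF (huge @L0)  — 1 lookups
#4 VA=0x3000001AF (r,kernel):
  TLB hit vpn=0x300000 → PA=0x3B1AF

Access #2 PA: FAULT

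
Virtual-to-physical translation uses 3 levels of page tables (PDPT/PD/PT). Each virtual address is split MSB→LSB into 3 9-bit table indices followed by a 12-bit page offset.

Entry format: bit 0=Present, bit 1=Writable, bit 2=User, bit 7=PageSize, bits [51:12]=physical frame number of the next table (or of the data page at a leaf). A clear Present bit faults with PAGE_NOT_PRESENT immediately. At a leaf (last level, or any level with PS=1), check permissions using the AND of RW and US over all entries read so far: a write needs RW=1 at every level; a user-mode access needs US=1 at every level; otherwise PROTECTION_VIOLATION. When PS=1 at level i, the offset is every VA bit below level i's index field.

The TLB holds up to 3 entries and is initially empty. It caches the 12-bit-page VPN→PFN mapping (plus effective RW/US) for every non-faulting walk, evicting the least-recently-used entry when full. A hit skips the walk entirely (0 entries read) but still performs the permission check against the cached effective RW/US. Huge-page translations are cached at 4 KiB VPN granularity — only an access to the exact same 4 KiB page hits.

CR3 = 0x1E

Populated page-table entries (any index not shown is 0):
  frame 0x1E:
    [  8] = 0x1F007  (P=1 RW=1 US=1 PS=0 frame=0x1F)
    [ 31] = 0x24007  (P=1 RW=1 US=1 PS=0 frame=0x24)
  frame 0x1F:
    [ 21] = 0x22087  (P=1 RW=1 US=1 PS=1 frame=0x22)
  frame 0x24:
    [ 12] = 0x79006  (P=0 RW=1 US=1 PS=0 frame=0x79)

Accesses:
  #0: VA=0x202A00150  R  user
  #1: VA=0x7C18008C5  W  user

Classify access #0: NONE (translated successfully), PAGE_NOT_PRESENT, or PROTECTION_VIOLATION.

Trace:
#0 VA=0x202A00150 (r,user):
  [0] read 0x1E idx=8: raw=0x1F007 flags P=1 W=1 U=1 S=0
  [1] read 0x1F idx=21: raw=0x22087 flags P=1 W=1 U=1 S=1
  ⇒ phys 0x22150 (huge @L1)  [2 reads]
#1 VA=0x7C18008C5 (w,user):
  [0] read 0x1E idx=31: raw=0x24007 flags P=1 W=1 U=1 S=0
  [1] read 0x24 idx=12: raw=0x79006 flags P=0 W=1 U=1 S=0
  → PAGE_NOT_PRESENT  (2 entries read)

Access #0 fault: NONE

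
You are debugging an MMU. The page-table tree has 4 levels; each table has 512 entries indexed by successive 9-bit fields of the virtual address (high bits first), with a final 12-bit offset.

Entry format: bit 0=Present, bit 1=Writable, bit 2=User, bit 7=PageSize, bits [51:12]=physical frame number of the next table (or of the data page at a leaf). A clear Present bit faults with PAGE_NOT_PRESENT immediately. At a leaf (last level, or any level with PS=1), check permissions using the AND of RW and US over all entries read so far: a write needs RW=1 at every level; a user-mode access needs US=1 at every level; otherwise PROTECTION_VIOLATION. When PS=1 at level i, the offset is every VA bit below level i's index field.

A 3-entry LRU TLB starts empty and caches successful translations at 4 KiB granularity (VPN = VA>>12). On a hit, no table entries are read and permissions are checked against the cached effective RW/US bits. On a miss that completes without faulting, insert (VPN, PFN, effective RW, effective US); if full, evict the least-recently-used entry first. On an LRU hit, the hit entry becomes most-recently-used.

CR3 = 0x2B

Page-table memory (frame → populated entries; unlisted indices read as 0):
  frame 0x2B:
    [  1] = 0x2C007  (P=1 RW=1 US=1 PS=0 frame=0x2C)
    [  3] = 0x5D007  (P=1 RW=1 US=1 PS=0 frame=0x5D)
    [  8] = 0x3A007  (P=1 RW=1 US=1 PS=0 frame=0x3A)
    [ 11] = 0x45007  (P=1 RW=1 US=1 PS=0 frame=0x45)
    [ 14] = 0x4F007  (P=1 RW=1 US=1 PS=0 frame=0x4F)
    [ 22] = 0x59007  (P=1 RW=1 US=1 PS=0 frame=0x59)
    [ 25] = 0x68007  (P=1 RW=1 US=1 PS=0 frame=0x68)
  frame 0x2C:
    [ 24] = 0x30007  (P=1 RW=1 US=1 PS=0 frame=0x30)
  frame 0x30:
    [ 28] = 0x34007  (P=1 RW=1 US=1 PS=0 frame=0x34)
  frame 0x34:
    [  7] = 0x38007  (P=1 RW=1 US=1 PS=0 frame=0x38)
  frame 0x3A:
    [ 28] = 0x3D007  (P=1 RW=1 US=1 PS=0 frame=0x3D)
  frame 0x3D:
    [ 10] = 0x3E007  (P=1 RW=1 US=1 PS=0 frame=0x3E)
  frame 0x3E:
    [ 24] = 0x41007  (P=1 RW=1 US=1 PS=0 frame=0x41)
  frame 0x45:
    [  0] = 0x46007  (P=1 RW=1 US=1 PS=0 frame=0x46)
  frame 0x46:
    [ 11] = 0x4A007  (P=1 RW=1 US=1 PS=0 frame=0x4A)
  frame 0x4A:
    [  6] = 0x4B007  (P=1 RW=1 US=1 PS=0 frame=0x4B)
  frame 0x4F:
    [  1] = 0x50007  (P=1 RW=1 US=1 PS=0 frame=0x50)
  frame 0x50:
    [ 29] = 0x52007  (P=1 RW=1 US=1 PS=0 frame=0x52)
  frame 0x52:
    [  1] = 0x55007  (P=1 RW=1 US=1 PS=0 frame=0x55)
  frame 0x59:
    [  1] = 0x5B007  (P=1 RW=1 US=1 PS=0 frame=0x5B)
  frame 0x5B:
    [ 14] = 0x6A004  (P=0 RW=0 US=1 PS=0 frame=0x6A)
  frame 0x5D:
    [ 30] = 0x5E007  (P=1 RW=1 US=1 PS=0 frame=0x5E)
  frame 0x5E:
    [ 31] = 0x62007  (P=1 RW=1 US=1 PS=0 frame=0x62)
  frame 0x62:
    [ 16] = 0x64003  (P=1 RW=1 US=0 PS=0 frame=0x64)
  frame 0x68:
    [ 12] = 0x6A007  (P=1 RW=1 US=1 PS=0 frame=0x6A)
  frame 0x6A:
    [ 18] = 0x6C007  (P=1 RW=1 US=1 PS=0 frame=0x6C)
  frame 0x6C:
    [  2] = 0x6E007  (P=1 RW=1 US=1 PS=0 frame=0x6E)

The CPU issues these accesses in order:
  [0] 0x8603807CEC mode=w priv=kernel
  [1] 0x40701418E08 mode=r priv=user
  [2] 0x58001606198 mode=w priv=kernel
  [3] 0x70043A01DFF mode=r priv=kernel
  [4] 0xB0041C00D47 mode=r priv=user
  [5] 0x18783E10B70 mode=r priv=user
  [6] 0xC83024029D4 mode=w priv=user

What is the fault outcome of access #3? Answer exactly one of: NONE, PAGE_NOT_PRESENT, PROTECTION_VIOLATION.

Trace:
#0 VA=0x8603807CEC (w,kernel):
  lvl0: tbl 0x2B, slot 1 ⇒ 0x2C007 (P1/RW1/US1/PS0)
  lvl1: tbl 0x2C, slot 24 ⇒ 0x30007 (P1/RW1/US1/PS0)
  lvl2: tbl 0x30, slot 28 ⇒ 0x34007 (P1/RW1/US1/PS0)
  lvl3: tbl 0x34, slot 7 ⇒ 0x38007 (P1/RW1/US1/PS0)
  ⇒ phys 0x38CEC  [4 reads]
#1 VA=0x40701418E08 (r,user):
  lvl0: tbl 0x2B, slot 8 ⇒ 0x3A007 (P1/RW1/US1/PS0)
  lvl1: tbl 0x3A, slot 28 ⇒ 0x3D007 (P1/RW1/US1/PS0)
  lvl2: tbl 0x3D, slot 10 ⇒ 0x3E007 (P1/RW1/US1/PS0)
  lvl3: tbl 0x3E, slot 24 ⇒ 0x41007 (P1/RW1/US1/PS0)
  ⇒ phys 0x41E08  [4 reads]
#2 VA=0x58001606198 (w,kernel):
  lvl0: tbl 0x2B, slot 11 ⇒ 0x45007 (P1/RW1/US1/PS0)
  lvl1: tbl 0x45, slot 0 ⇒ 0x46007 (P1/RW1/US1/PS0)
  lvl2: tbl 0x46, slot 11 ⇒ 0x4A007 (P1/RW1/US1/PS0)
  lvl3: tbl 0x4A, slot 6 ⇒ 0x4B007 (P1/RW1/US1/PS0)
  ⇒ phys 0x4B198  [4 reads]
#3 VA=0x70043A01DFF (r,kernel):
  lvl0: tbl 0x2B, slot 14 ⇒ 0x4F007 (P1/RW1/US1/PS0)
  lvl1: tbl 0x4F, slot 1 ⇒ 0x50007 (P1/RW1/US1/PS0)
  lvl2: tbl 0x50, slot 29 ⇒ 0x52007 (P1/RW1/US1/PS0)
  lvl3: tbl 0x52, slot 1 ⇒ 0x55007 (P1/RW1/US1/PS0)
  ⇒ phys 0x55DFF  [4 reads]
#4 VA=0xB0041C00D47 (r,user):
  lvl0: tbl 0x2B, slot 22 ⇒ 0x59007 (P1/RW1/US1/PS0)
  lvl1: tbl 0x59, slot 1 ⇒ 0x5B007 (P1/RW1/US1/PS0)
  lvl2: tbl 0x5B, slot 14 ⇒ 0x6A004 (P0/RW0/US1/PS0)
  → PAGE_NOT_PRESENT  (3 entries read)
#5 VA=0x18783E10B70 (r,user):
  lvl0: tbl 0x2B, slot 3 ⇒ 0x5D007 (P1/RW1/US1/PS0)
  lvl1: tbl 0x5D, slot 30 ⇒ 0x5E007 (P1/RW1/US1/PS0)
  lvl2: tbl 0x5E, slot 31 ⇒ 0x62007 (P1/RW1/US1/PS0)
  lvl3: tbl 0x62, slot 16 ⇒ 0x64003 (P1/RW1/US0/PS0)
  → PROTECTION_VIOLATION  (4 entries read)
#6 VA=0xC83024029D4 (w,user):
  lvl0: tbl 0x2B, slot 25 ⇒ 0x68007 (P1/RW1/US1/PS0)
  lvl1: tbl 0x68, slot 12 ⇒ 0x6A007 (P1/RW1/US1/PS0)
  lvl2: tbl 0x6A, slot 18 ⇒ 0x6C007 (P1/RW1/US1/PS0)
  lvl3: tbl 0x6C, slot 2 ⇒ 0x6E007 (P1/RW1/US1/PS0)
  ⇒ phys 0x6E9D4  [4 reads]

Access #3 fault: NONE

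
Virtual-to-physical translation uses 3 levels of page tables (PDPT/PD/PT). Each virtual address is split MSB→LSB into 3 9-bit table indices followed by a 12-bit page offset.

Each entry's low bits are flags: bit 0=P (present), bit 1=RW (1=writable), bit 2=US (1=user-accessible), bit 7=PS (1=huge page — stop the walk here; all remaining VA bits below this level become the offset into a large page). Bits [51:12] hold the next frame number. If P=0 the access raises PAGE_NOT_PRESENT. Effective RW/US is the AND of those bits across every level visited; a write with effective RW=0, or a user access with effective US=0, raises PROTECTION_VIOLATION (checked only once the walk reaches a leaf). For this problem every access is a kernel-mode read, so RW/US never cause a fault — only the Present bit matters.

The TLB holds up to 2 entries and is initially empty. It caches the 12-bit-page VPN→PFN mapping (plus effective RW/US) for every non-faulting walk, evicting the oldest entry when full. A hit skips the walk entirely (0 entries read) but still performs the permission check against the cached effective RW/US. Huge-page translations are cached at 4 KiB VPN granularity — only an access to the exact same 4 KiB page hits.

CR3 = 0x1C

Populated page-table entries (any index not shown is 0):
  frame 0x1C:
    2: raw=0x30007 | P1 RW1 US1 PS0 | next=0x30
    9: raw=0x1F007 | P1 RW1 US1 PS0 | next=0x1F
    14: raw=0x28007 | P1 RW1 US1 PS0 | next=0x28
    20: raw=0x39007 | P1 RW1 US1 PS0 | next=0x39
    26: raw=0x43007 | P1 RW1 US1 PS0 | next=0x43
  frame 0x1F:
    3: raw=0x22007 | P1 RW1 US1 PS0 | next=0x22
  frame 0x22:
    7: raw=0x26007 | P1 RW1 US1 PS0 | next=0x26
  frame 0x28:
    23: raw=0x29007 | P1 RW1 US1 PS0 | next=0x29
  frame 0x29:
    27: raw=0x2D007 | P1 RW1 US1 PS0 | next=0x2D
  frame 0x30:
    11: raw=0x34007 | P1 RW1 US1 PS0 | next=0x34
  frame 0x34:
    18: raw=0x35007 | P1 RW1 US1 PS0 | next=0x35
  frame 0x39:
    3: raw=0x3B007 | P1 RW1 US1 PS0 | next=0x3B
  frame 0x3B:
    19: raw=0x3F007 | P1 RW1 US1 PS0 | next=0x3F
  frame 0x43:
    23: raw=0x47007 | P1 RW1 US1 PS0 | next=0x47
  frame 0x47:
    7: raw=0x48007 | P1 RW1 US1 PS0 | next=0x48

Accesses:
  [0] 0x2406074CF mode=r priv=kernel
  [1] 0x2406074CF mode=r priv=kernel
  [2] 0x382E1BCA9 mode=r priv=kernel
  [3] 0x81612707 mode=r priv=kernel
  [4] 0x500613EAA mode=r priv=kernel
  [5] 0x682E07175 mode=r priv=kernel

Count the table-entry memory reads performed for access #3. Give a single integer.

Walk each access:
#0 VA=0x2406074CF (r,kernel):
  L0 @0x1C[9] → 0x1F007  P=1,RW=1,US=1,PS=0
  L1 @0x1F[3] → 0x22007  P=1,RW=1,US=1,PS=0
  L2 @0x22[7] → 0x26007  P=1,RW=1,US=1,PS=0
  ⇒ phys 0x264CF  [3 reads]
#1 VA=0x2406074CF (r,kernel):
  TLB hit vpn=0x240607 → PA=0x264CF
#2 VA=0x382E1BCA9 (r,kernel):
  L0 @0x1C[14] → 0x28007  P=1,RW=1,US=1,PS=0
  L1 @0x28[23] → 0x29007  P=1,RW=1,US=1,PS=0
  L2 @0x29[27] → 0x2D007  P=1,RW=1,US=1,PS=0
  ⇒ phys 0x2DCA9  [3 reads]
#3 VA=0x81612707 (r,kernel):
  L0 @0x1C[2] → 0x30007  P=1,RW=1,US=1,PS=0
  L1 @0x30[11] → 0x34007  P=1,RW=1,US=1,PS=0
  L2 @0x34[18] → 0x35007  P=1,RW=1,US=1,PS=0
  ⇒ phys 0x35707  [3 reads]
#4 VA=0x500613EAA (r,kernel):
  L0 @0x1C[20] → 0x39007  P=1,RW=1,US=1,PS=0
  L1 @0x39[3] → 0x3B007  P=1,RW=1,US=1,PS=0
  L2 @0x3B[19] → 0x3F007  P=1,RW=1,US=1,PS=0
  ⇒ phys 0x3FEAA  [3 reads]
#5 VA=0x682E07175 (r,kernel):
  L0 @0x1C[26] → 0x43007  P=1,RW=1,US=1,PS=0
  L1 @0x43[23] → 0x47007  P=1,RW=1,US=1,PS=0
  L2 @0x47[7] → 0x48007  P=1,RW=1,US=1,PS=0
  ⇒ phys 0x48175  [3 reads]

Entries read for #3: 3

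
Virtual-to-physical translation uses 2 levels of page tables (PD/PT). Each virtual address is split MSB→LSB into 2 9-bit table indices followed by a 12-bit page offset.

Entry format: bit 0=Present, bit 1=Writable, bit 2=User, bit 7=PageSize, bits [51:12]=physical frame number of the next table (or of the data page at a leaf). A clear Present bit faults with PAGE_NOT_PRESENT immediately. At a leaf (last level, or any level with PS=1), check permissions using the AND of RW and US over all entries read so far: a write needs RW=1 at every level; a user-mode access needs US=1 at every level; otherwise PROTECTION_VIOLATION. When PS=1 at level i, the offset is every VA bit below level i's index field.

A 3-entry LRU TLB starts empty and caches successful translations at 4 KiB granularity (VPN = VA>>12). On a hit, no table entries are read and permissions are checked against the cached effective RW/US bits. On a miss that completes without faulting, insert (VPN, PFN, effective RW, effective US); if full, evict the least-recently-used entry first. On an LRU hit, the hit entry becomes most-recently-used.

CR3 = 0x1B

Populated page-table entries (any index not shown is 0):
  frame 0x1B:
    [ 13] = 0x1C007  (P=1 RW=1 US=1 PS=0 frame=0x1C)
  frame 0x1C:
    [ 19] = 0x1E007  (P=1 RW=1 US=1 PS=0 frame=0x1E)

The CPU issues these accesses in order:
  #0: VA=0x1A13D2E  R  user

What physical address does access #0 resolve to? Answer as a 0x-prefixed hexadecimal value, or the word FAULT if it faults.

Walk each access:
#0 VA=0x1A13D2E (r,user):
  [0] read 0x1B idx=13: raw=0x1C007 flags P=1 W=1 U=1 S=0
  [1] read 0x1C idx=19: raw=0x1E007 flags P=1 W=1 U=1 S=0
  ✓ 0x1ED2E  — 2 lookups

Access #0 PA: 0x1ED2E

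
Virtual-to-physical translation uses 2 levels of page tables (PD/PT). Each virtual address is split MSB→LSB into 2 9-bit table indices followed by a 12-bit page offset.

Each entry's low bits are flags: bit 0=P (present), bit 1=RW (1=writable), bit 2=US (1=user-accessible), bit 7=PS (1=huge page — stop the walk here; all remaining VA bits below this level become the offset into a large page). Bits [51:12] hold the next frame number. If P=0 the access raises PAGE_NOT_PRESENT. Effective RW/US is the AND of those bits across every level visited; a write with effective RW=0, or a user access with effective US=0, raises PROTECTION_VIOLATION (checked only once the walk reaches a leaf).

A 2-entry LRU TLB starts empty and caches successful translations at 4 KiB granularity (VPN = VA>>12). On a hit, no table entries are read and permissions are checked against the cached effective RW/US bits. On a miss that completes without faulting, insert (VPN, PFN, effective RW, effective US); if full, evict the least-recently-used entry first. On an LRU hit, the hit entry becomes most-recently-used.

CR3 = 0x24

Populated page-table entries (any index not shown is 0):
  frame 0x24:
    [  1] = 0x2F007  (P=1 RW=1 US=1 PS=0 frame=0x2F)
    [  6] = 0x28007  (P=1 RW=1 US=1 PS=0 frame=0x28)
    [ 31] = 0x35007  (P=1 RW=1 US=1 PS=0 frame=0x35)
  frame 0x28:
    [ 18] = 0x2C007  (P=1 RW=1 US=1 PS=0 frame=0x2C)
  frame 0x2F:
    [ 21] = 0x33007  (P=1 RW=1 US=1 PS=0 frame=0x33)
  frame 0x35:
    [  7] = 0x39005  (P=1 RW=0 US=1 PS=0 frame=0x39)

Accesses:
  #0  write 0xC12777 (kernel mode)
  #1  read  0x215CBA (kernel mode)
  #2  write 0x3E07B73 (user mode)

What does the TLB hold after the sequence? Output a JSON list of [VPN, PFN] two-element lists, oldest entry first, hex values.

Per-access translation:
#0 VA=0xC12777 (w,kernel):
  L0 @0x24[6] → 0x28007  P=1,RW=1,US=1,PS=0
  L1 @0x28[18] → 0x2C007  P=1,RW=1,US=1,PS=0
  ⇒ phys 0x2C777  [2 reads]
#1 VA=0x215CBA (r,kernel):
  L0 @0x24[1] → 0x2F007  P=1,RW=1,US=1,PS=0
  L1 @0x2F[21] → 0x33007  P=1,RW=1,US=1,PS=0
  ⇒ phys 0x33CBA  [2 reads]
#2 VA=0x3E07B73 (w,user):
  L0 @0x24[31] → 0x35007  P=1,RW=1,US=1,PS=0
  L1 @0x35[7] → 0x39005  P=1,RW=0,US=1,PS=0
  ✗ PROTECTION_VIOLATION  [2 reads]

TLB: [["0xC12", "0x2C"], ["0x215", "0x33"]]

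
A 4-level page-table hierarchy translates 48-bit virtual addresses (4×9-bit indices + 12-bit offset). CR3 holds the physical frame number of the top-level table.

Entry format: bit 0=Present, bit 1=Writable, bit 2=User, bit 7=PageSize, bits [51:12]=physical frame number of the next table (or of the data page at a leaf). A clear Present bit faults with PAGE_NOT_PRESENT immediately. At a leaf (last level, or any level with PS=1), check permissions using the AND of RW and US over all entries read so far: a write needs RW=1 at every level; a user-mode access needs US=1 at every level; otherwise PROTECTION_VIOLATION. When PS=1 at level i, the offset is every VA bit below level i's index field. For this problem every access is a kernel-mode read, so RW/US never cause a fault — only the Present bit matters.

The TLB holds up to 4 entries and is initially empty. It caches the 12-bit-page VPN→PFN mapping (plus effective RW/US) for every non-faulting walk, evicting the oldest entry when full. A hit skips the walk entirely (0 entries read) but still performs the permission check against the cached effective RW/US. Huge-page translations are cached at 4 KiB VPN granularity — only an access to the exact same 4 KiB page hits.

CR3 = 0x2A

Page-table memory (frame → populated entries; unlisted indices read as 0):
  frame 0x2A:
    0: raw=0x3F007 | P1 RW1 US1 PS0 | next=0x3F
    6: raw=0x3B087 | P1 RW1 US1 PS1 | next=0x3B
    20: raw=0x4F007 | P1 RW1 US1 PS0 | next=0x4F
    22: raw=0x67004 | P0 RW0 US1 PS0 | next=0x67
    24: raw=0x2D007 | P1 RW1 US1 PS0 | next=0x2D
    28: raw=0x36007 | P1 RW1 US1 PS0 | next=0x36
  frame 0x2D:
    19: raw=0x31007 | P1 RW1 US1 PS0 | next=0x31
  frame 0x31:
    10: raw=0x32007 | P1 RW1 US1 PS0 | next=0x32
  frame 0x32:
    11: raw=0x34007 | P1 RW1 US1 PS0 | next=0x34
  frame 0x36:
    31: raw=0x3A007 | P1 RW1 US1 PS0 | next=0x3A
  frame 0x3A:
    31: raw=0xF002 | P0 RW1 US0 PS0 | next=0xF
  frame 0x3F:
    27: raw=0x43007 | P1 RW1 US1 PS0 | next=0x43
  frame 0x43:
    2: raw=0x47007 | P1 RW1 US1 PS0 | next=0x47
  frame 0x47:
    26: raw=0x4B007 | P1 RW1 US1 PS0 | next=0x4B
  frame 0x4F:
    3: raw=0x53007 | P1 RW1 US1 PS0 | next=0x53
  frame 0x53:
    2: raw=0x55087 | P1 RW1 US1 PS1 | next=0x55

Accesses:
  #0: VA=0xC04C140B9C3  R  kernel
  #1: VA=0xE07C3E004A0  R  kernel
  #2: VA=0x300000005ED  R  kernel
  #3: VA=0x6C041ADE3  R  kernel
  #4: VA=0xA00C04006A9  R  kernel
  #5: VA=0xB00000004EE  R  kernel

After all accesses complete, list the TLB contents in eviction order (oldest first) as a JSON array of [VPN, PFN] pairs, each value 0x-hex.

Trace:
#0 VA=0xC04C140B9C3 (r,kernel):
  lvl0: tbl 0x2A, slot 24 ⇒ 0x2D007 (P1/RW1/US1/PS0)
  lvl1: tbl 0x2D, slot 19 ⇒ 0x31007 (P1/RW1/US1/PS0)
  lvl2: tbl 0x31, slot 10 ⇒ 0x32007 (P1/RW1/US1/PS0)
  lvl3: tbl 0x32, slot 11 ⇒ 0x34007 (P1/RW1/US1/PS0)
  → PA=0x349C3  (4 entries read)
#1 VA=0xE07C3E004A0 (r,kernel):
  lvl0: tbl 0x2A, slot 28 ⇒ 0x36007 (P1/RW1/US1/PS0)
  lvl1: tbl 0x36, slot 31 ⇒ 0x3A007 (P1/RW1/US1/PS0)
  lvl2: tbl 0x3A, slot 31 ⇒ 0xF002 (P0/RW1/US0/PS0)
  ⇒ fault: PAGE_NOT_PRESENT  — 3 lookups
#2 VA=0x300000005ED (r,kernel):
  lvl0: tbl 0x2A, slot 6 ⇒ 0x3B087 (P1/RW1/US1/PS1)
  → PA=0x3B5ED (huge @L0)  (1 entries read)
#3 VA=0x6C041ADE3 (r,kernel):
  lvl0: tbl 0x2A, slot 0 ⇒ 0x3F007 (P1/RW1/US1/PS0)
  lvl1: tbl 0x3F, slot 27 ⇒ 0x43007 (P1/RW1/US1/PS0)
  lvl2: tbl 0x43, slot 2 ⇒ 0x47007 (P1/RW1/US1/PS0)
  lvl3: tbl 0x47, slot 26 ⇒ 0x4B007 (P1/RW1/US1/PS0)
  → PA=0x4BDE3  (4 entries read)
#4 VA=0xA00C04006A9 (r,kernel):
  lvl0: tbl 0x2A, slot 20 ⇒ 0x4F007 (P1/RW1/US1/PS0)
  lvl1: tbl 0x4F, slot 3 ⇒ 0x53007 (P1/RW1/US1/PS0)
  lvl2: tbl 0x53, slot 2 ⇒ 0x55087 (P1/RW1/US1/PS1)
  → PA=0x556A9 (huge @L2)  (3 entries read)
#5 VA=0xB00000004EE (r,kernel):
  lvl0: tbl 0x2A, slot 22 ⇒ 0x67004 (P0/RW0/US1/PS0)
  ⇒ fault: PAGE_NOT_PRESENT  — 1 lookups

TLB: [["0xC04C140B", "0x34"], ["0x30000000", "0x3B"], ["0x6C041A", "0x4B"], ["0xA00C0400", "0x55"]]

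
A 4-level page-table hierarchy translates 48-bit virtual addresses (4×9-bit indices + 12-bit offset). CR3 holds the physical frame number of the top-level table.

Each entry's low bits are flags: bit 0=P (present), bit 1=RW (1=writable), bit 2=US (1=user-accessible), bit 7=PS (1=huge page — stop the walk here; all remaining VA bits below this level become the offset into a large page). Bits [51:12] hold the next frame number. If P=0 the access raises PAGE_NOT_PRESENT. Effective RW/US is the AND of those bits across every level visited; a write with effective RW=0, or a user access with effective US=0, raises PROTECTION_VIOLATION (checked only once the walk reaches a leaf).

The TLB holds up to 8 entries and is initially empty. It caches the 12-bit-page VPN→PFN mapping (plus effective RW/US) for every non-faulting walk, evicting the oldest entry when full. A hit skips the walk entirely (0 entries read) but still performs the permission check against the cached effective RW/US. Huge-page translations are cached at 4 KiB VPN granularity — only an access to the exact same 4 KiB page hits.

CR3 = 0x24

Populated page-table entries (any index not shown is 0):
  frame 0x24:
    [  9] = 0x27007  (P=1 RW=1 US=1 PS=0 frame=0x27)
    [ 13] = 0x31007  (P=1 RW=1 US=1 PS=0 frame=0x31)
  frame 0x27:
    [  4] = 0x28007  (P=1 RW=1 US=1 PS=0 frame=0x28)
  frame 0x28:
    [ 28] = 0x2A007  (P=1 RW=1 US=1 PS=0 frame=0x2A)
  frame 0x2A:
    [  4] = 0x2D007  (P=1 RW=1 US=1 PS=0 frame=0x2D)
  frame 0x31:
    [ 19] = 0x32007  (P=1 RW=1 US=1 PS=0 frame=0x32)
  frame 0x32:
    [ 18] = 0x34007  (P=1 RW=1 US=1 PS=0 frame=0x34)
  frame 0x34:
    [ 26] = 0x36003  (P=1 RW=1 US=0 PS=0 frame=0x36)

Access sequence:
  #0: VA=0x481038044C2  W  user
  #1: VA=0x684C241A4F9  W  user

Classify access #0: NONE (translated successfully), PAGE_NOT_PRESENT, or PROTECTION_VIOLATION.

Walk each access:
#0 VA=0x481038044C2 (w,user):
  L0 @0x24[9] → 0x27007  P=1,RW=1,US=1,PS=0
  L1 @0x27[4] → 0x28007  P=1,RW=1,US=1,PS=0
  L2 @0x28[28] → 0x2A007  P=1,RW=1,US=1,PS=0
  L3 @0x2A[4] → 0x2D007  P=1,RW=1,US=1,PS=0
  ✓ 0x2D4C2  — 4 lookups
#1 VA=0x684C241A4F9 (w,user):
  L0 @0x24[13] → 0x31007  P=1,RW=1,US=1,PS=0
  L1 @0x31[19] → 0x32007  P=1,RW=1,US=1,PS=0
  L2 @0x32[18] → 0x34007  P=1,RW=1,US=1,PS=0
  L3 @0x34[26] → 0x36003  P=1,RW=1,US=0,PS=0
  ⇒ fault: PROTECTION_VIOLATION  — 4 lookups

Access #0 fault: NONE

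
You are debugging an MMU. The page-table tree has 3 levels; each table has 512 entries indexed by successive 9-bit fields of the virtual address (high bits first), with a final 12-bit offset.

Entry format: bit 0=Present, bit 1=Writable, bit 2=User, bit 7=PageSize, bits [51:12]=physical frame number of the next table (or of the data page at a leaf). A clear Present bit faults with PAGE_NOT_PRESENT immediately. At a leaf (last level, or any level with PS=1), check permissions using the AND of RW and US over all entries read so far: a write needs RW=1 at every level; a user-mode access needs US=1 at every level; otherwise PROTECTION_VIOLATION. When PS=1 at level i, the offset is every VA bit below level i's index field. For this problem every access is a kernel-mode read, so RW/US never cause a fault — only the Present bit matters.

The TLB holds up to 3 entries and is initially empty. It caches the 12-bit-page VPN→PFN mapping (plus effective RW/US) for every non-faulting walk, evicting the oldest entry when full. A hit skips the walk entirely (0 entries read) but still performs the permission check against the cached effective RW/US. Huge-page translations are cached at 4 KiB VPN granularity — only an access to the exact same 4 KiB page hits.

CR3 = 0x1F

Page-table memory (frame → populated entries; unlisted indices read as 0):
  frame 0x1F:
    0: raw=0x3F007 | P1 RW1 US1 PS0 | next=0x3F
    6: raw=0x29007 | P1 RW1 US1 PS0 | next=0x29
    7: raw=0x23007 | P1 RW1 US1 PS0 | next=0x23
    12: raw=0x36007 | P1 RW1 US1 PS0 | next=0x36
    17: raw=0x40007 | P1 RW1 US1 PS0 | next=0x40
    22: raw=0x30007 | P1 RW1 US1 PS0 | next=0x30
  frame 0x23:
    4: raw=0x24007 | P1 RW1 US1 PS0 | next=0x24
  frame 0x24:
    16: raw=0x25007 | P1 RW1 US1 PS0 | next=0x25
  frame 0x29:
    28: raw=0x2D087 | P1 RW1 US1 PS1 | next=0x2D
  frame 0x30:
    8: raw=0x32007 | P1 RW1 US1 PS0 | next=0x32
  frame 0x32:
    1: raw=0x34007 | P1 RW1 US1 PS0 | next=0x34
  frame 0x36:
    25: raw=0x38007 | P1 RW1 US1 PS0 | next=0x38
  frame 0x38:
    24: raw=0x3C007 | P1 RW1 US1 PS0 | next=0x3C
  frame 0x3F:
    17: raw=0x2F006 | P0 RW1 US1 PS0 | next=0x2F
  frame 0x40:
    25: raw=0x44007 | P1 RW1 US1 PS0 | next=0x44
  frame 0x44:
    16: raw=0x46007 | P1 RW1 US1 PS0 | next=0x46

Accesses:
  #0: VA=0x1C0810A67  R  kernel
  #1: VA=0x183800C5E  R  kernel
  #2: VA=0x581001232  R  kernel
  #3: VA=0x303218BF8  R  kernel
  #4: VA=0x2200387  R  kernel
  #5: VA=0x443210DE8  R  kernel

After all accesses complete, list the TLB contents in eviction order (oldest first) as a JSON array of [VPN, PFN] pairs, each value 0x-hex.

Walk each access:
#0 VA=0x1C0810A67 (r,kernel):
  [0] read 0x1F idx=7: raw=0x23007 flags P=1 W=1 U=1 S=0
  [1] read 0x23 idx=4: raw=0x24007 flags P=1 W=1 U=1 S=0
  [2] read 0x24 idx=16: raw=0x25007 flags P=1 W=1 U=1 S=0
  ⇒ phys 0x25A67  [3 reads]
#1 VA=0x183800C5E (r,kernel):
  [0] read 0x1F idx=6: raw=0x29007 flags P=1 W=1 U=1 S=0
  [1] read 0x29 idx=28: raw=0x2D087 flags P=1 W=1 U=1 S=1
  ⇒ phys 0x2DC5E (huge @L1)  [2 reads]
#2 VA=0x581001232 (r,kernel):
  [0] read 0x1F idx=22: raw=0x30007 flags P=1 W=1 U=1 S=0
  [1] read 0x30 idx=8: raw=0x32007 flags P=1 W=1 U=1 S=0
  [2] read 0x32 idx=1: raw=0x34007 flags P=1 W=1 U=1 S=0
  ⇒ phys 0x34232  [3 reads]
#3 VA=0x303218BF8 (r,kernel):
  [0] read 0x1F idx=12: raw=0x36007 flags P=1 W=1 U=1 S=0
  [1] read 0x36 idx=25: raw=0x38007 flags P=1 W=1 U=1 S=0
  [2] read 0x38 idx=24: raw=0x3C007 flags P=1 W=1 U=1 S=0
  ⇒ phys 0x3CBF8  [3 reads]
#4 VA=0x2200387 (r,kernel):
  [0] read 0x1F idx=0: raw=0x3F007 flags P=1 W=1 U=1 S=0
  [1] read 0x3F idx=17: raw=0x2F006 flags P=0 W=1 U=1 S=0
  ✗ PAGE_NOT_PRESENT  [2 reads]
#5 VA=0x443210DE8 (r,kernel):
  [0] read 0x1F idx=17: raw=0x40007 flags P=1 W=1 U=1 S=0
  [1] read 0x40 idx=25: raw=0x44007 flags P=1 W=1 U=1 S=0
  [2] read 0x44 idx=16: raw=0x46007 flags P=1 W=1 U=1 S=0
  ⇒ phys 0x46DE8  [3 reads]

TLB: [["0x581001", "0x34"], ["0x303218", "0x3C"], ["0x443210", "0x46"]]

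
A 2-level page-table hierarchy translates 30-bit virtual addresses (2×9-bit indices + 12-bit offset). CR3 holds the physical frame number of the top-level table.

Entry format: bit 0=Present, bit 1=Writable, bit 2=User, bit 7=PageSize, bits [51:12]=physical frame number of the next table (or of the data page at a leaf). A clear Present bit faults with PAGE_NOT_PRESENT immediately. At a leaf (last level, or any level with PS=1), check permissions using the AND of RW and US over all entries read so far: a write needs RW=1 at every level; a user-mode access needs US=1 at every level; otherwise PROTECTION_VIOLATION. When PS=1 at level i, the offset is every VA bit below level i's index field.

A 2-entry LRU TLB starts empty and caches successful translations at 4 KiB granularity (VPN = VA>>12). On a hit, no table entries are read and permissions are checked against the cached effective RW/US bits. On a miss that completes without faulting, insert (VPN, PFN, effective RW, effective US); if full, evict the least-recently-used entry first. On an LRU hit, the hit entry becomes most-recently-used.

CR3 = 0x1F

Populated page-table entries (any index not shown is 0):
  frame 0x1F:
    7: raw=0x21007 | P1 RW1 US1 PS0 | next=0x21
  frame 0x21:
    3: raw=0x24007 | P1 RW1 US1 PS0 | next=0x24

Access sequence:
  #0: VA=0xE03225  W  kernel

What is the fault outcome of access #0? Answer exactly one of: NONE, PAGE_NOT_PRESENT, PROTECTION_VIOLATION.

Walk each access:
#0 VA=0xE03225 (w,kernel):
  lvl0: tbl 0x1F, slot 7 ⇒ 0x21007 (P1/RW1/US1/PS0)
  lvl1: tbl 0x21, slot 3 ⇒ 0x24007 (P1/RW1/US1/PS0)
  → PA=0x24225  (2 entries read)

Access #0 fault: NONE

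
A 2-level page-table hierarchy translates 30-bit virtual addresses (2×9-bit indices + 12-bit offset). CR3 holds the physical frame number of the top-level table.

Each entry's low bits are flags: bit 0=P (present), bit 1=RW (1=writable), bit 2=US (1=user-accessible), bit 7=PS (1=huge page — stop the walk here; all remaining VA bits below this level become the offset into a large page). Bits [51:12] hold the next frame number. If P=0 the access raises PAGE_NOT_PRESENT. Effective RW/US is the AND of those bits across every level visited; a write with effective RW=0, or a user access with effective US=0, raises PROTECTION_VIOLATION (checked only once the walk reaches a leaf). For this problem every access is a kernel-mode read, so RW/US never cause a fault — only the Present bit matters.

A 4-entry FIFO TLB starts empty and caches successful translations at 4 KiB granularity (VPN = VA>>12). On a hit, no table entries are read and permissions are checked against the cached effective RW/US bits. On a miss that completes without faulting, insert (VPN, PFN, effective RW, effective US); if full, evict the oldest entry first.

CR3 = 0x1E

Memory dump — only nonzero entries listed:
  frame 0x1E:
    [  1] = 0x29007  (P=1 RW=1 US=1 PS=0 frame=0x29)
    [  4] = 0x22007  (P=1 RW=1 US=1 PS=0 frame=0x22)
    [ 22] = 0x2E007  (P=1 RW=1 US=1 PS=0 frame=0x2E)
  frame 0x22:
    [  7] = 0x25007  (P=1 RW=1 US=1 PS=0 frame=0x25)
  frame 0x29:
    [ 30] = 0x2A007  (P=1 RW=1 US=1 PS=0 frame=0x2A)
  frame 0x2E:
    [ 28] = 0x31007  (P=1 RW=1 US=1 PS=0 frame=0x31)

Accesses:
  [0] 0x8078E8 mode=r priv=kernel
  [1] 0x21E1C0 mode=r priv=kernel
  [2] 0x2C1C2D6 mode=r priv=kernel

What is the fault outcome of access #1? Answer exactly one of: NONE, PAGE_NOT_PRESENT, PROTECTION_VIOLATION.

Walk each access:
#0 VA=0x8078E8 (r,kernel):
  L0: frame=0x1E idx=4 entry=0x22007 [P=1 RW=1 US=1 PS=0]
  L1: frame=0x22 idx=7 entry=0x25007 [P=1 RW=1 US=1 PS=0]
  → PA=0x258E8  (2 entries read)
#1 VA=0x21E1C0 (r,kernel):
  L0: frame=0x1E idx=1 entry=0x29007 [P=1 RW=1 US=1 PS=0]
  L1: frame=0x29 idx=30 entry=0x2A007 [P=1 RW=1 US=1 PS=0]
  → PA=0x2A1C0  (2 entries read)
#2 VA=0x2C1C2D6 (r,kernel):
  L0: frame=0x1E idx=22 entry=0x2E007 [P=1 RW=1 US=1 PS=0]
  L1: frame=0x2E idx=28 entry=0x31007 [P=1 RW=1 US=1 PS=0]
  → PA=0x312D6  (2 entries read)

Access #1 fault: NONE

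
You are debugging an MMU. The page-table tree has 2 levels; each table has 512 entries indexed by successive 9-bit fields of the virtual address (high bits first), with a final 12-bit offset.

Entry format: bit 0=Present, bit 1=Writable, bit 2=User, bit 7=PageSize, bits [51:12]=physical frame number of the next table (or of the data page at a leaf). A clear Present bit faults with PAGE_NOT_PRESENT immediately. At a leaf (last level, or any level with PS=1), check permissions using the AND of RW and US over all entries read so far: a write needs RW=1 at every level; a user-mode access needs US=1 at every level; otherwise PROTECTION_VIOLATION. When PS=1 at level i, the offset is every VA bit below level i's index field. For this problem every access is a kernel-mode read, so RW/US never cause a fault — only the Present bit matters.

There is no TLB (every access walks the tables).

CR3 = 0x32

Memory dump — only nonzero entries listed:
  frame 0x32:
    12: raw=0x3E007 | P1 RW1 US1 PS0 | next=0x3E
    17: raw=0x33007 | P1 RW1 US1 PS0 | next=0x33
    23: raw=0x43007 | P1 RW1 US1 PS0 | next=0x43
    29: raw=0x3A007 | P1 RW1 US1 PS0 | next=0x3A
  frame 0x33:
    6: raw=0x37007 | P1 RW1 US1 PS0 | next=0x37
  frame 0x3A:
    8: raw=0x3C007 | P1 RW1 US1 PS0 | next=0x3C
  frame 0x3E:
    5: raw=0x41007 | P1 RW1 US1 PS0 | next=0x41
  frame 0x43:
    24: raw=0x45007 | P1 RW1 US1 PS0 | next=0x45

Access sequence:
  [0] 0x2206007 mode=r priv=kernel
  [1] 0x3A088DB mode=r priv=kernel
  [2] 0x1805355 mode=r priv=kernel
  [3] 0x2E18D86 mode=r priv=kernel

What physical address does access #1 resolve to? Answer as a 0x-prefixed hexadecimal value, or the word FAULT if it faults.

Walk each access:
#0 VA=0x2206007 (r,kernel):
  L0: frame=0x32 idx=17 entry=0x33007 [P=1 RW=1 US=1 PS=0]
  L1: frame=0x33 idx=6 entry=0x37007 [P=1 RW=1 US=1 PS=0]
  ✓ 0x37007  — 2 lookups
#1 VA=0x3A088DB (r,kernel):
  L0: frame=0x32 idx=29 entry=0x3A007 [P=1 RW=1 US=1 PS=0]
  L1: frame=0x3A idx=8 entry=0x3C007 [P=1 RW=1 US=1 PS=0]
  ✓ 0x3C8DB  — 2 lookups
#2 VA=0x1805355 (r,kernel):
  L0: frame=0x32 idx=12 entry=0x3E007 [P=1 RW=1 US=1 PS=0]
  L1: frame=0x3E idx=5 entry=0x41007 [P=1 RW=1 US=1 PS=0]
  ✓ 0x41355  — 2 lookups
#3 VA=0x2E18D86 (r,kernel):
  L0: frame=0x32 idx=23 entry=0x43007 [P=1 RW=1 US=1 PS=0]
  L1: frame=0x43 idx=24 entry=0x45007 [P=1 RW=1 US=1 PS=0]
  ✓ 0x45D86  — 2 lookups

Access #1 PA: 0x3C8DB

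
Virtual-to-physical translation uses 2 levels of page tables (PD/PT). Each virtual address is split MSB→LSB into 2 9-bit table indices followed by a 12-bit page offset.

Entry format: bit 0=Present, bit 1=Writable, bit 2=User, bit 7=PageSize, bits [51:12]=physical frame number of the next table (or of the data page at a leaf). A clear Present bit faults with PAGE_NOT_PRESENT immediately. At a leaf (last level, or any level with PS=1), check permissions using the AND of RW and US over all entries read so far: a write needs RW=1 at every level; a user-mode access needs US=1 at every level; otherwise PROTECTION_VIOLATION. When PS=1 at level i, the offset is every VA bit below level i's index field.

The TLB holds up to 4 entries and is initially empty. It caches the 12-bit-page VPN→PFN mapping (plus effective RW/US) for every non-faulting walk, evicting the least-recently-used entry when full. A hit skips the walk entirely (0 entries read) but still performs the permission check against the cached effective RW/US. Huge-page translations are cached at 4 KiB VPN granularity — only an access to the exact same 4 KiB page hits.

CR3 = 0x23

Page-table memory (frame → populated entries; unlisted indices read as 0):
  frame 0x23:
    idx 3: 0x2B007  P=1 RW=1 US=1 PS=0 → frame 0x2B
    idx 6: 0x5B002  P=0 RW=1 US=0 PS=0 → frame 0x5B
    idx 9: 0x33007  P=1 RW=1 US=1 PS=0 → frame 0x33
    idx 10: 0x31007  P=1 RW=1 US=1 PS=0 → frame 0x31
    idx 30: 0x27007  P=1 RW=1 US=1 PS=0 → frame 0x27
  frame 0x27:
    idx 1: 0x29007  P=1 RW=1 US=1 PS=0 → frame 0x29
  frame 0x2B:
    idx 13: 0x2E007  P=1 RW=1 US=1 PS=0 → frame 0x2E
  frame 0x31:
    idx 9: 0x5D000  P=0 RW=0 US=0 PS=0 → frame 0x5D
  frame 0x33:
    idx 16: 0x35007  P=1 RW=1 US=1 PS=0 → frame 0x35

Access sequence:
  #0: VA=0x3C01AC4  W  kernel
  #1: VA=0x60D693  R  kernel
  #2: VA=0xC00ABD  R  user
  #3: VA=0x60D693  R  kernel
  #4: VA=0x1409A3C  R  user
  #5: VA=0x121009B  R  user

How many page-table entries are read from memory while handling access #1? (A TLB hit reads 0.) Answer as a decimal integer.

Walk each access:
#0 VA=0x3C01AC4 (w,kernel):
  [0] read 0x23 idx=30: raw=0x27007 flags P=1 W=1 U=1 S=0
  [1] read 0x27 idx=1: raw=0x29007 flags P=1 W=1 U=1 S=0
  ⇒ phys 0x29AC4  [2 reads]
#1 VA=0x60D693 (r,kernel):
  [0] read 0x23 idx=3: raw=0x2B007 flags P=1 W=1 U=1 S=0
  [1] read 0x2B idx=13: raw=0x2E007 flags P=1 W=1 U=1 S=0
  ⇒ phys 0x2E693  [2 reads]
#2 VA=0xC00ABD (r,user):
  [0] read 0x23 idx=6: raw=0x5B002 flags P=0 W=1 U=0 S=0
  → PAGE_NOT_PRESENT  (1 entries read)
#3 VA=0x60D693 (r,kernel):
  TLB hit vpn=0x60D → PA=0x2E693
#4 VA=0x1409A3C (r,user):
  [0] read 0x23 idx=10: raw=0x31007 flags P=1 W=1 U=1 S=0
  [1] read 0x31 idx=9: raw=0x5D000 flags P=0 W=0 U=0 S=0
  → PAGE_NOT_PRESENT  (2 entries read)
#5 VA=0x121009B (r,user):
  [0] read 0x23 idx=9: raw=0x33007 flags P=1 W=1 U=1 S=0
  [1] read 0x33 idx=16: raw=0x35007 flags P=1 W=1 U=1 S=0
  ⇒ phys 0x3509B  [2 reads]

Entries read for #1: 2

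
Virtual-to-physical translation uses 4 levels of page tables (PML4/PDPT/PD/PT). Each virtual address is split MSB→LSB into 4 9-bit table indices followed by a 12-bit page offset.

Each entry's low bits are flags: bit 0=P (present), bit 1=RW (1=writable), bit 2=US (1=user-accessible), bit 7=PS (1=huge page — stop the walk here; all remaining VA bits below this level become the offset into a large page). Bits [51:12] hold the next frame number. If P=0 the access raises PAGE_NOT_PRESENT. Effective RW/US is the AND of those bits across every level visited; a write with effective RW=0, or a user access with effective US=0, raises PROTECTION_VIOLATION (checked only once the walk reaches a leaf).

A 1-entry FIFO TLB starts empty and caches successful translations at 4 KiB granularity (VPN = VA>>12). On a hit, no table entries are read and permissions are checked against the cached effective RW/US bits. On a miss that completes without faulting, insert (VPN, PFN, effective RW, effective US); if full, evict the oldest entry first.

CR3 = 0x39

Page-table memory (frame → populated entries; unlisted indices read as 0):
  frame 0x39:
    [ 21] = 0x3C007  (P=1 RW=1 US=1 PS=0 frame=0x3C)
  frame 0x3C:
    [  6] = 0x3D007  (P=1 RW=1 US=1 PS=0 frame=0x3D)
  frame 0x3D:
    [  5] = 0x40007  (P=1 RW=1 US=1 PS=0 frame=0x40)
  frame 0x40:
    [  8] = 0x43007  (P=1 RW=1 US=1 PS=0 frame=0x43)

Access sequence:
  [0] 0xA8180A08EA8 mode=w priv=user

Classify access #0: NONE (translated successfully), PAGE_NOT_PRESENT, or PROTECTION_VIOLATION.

Trace:
#0 VA=0xA8180A08EA8 (w,user):
  lvl0: tbl 0x39, slot 21 ⇒ 0x3C007 (P1/RW1/US1/PS0)
  lvl1: tbl 0x3C, slot 6 ⇒ 0x3D007 (P1/RW1/US1/PS0)
  lvl2: tbl 0x3D, slot 5 ⇒ 0x40007 (P1/RW1/US1/PS0)
  lvl3: tbl 0x40, slot 8 ⇒ 0x43007 (P1/RW1/US1/PS0)
  → PA=0x43EA8  (4 entries read)

Access #0 fault: NONE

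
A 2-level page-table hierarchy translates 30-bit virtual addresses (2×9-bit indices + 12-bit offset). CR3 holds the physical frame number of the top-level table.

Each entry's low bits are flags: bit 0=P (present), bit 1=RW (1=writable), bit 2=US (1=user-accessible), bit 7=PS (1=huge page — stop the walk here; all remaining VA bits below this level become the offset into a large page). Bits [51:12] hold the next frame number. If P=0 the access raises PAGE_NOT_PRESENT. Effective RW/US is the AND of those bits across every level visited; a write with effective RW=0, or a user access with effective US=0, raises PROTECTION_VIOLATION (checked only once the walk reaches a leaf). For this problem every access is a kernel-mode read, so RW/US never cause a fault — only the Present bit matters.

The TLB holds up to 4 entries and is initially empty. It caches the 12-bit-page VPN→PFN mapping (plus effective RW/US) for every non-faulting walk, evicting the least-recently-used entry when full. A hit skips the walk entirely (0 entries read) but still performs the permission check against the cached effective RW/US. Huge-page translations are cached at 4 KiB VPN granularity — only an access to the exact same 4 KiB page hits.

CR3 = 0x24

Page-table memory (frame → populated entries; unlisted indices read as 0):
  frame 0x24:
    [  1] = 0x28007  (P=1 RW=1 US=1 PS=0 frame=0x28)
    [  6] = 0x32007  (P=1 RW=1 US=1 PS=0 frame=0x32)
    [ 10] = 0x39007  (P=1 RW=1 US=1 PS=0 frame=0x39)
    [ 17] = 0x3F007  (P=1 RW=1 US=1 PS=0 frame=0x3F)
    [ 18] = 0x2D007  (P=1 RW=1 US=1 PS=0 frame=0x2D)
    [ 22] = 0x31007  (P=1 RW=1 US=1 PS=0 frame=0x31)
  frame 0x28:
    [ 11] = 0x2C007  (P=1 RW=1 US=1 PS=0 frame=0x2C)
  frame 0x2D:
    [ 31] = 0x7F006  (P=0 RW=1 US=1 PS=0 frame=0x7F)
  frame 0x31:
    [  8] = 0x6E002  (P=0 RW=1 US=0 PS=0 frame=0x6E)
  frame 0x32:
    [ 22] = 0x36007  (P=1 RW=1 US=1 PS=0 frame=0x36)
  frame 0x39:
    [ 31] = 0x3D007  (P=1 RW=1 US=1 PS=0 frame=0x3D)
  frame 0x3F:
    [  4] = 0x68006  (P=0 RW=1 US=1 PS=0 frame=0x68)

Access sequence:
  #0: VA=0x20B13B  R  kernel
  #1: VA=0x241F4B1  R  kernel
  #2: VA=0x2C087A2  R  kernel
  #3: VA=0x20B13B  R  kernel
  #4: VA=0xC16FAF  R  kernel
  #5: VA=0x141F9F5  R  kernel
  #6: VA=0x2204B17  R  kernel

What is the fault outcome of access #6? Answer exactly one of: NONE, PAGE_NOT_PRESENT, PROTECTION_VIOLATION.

Walk each access:
#0 VA=0x20B13B (r,kernel):
  L0 @0x24[1] → 0x28007  P=1,RW=1,US=1,PS=0
  L1 @0x28[11] → 0x2C007  P=1,RW=1,US=1,PS=0
  ⇒ phys 0x2C13B  [2 reads]
#1 VA=0x241F4B1 (r,kernel):
  L0 @0x24[18] → 0x2D007  P=1,RW=1,US=1,PS=0
  L1 @0x2D[31] → 0x7F006  P=0,RW=1,US=1,PS=0
  ⇒ fault: PAGE_NOT_PRESENT  — 2 lookups
#2 VA=0x2C087A2 (r,kernel):
  L0 @0x24[22] → 0x31007  P=1,RW=1,US=1,PS=0
  L1 @0x31[8] → 0x6E002  P=0,RW=1,US=0,PS=0
  ⇒ fault: PAGE_NOT_PRESENT  — 2 lookups
#3 VA=0x20B13B (r,kernel):
  TLB hit vpn=0x20B → PA=0x2C13B
#4 VA=0xC16FAF (r,kernel):
  L0 @0x24[6] → 0x32007  P=1,RW=1,US=1,PS=0
  L1 @0x32[22] → 0x36007  P=1,RW=1,US=1,PS=0
  ⇒ phys 0x36FAF  [2 reads]
#5 VA=0x141F9F5 (r,kernel):
  L0 @0x24[10] → 0x39007  P=1,RW=1,US=1,PS=0
  L1 @0x39[31] → 0x3D007  P=1,RW=1,US=1,PS=0
  ⇒ phys 0x3D9F5  [2 reads]
#6 VA=0x2204B17 (r,kernel):
  L0 @0x24[17] → 0x3F007  P=1,RW=1,US=1,PS=0
  L1 @0x3F[4] → 0x68006  P=0,RW=1,US=1,PS=0
  ⇒ fault: PAGE_NOT_PRESENT  — 2 lookups

Access #6 fault: PAGE_NOT_PRESENT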